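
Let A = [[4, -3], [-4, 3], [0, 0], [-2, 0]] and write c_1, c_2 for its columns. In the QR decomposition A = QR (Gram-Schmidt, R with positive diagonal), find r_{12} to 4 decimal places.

r_{12} = -4.0000

c_1 = (4, -4, 0, -2); ‖c_1‖ = 6.0000, so q_1 = (0.6667, -0.6667, 0.0000, -0.3333).
r_{12} = q_1·c_2 = -4.0000.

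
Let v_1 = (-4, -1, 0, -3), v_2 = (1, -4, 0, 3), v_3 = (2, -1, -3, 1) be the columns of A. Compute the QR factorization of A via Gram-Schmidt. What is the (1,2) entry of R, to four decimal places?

v_1 = (-4, -1, 0, -3); ‖v_1‖ = 5.0990, so q_1 = (-0.7845, -0.1961, 0.0000, -0.5883).
r_{12} = q_1·v_2 = -1.7650.

r_{12} = -1.7650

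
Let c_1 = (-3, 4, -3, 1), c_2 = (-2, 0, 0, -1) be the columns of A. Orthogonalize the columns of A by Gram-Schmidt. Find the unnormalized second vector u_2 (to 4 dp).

e_1 = c_1/‖c_1‖ = (-3, 4, -3, 1)/5.9161 = (-0.5071, 0.6761, -0.5071, 0.1690).
r_{12} = e_1·c_2 = 0.8452.
u_2 = c_2 − 0.8452·e_1 = (-1.5714, -0.5714, 0.4286, -1.1429).

u_2 = (-1.5714, -0.5714, 0.4286, -1.1429)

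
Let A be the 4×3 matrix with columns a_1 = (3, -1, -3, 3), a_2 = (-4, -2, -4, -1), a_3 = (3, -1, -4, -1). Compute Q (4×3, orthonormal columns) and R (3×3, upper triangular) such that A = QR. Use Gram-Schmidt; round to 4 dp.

Q = [[0.5669, -0.6403, 0.5012], [-0.1890, -0.3348, 0.0287], [-0.5669, -0.6755, -0.3141], [0.5669, -0.1469, -0.8058]], R = [[5.2915, -0.1890, 3.5907], [0.0000, 6.0798, 1.2630], [0.0000, 0.0000, 3.5372]]

a_1 = (3, -1, -3, 3); ‖a_1‖ = 5.2915, so q_1 = (0.5669, -0.1890, -0.5669, 0.5669).
q_1·a_2 = 0.5669·(-4) + (-0.1890)·(-2) + (-0.5669)·(-4) + 0.5669·(-1) = -0.1890.
u_2 = a_2 + 0.1890·q_1 = (-3.8929, -2.0357, -4.1071, -0.8929).
‖u_2‖ = 6.0798, so q_2 = (-0.6403, -0.3348, -0.6755, -0.1469).
q_1·a_3 = 0.5669·3 + (-0.1890)·(-1) + (-0.5669)·(-4) + 0.5669·(-1) = 3.5907; q_2·a_3 = (-0.6403)·3 + (-0.3348)·(-1) + (-0.6755)·(-4) + (-0.1469)·(-1) = 1.2630.
u_3 = a_3 − 3.5907·q_1 − 1.2630·q_2 = (1.7729, 0.1014, -1.1111, -2.8502).
‖u_3‖ = 3.5372, so q_3 = (0.5012, 0.0287, -0.3141, -0.8058).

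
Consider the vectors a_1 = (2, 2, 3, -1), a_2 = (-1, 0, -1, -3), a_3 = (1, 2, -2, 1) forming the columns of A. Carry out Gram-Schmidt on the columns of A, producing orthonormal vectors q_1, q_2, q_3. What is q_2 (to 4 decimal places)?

q_2 = (-0.2369, 0.0677, -0.2031, -0.9477)

a_1 = (2, 2, 3, -1); ‖a_1‖ = 4.2426, so q_1 = (0.4714, 0.4714, 0.7071, -0.2357).
q_1·a_2 = 0.4714·(-1) + 0.4714·0 + 0.7071·(-1) + (-0.2357)·(-3) = -0.4714.
u_2 = a_2 + 0.4714·q_1 = (-0.7778, 0.2222, -0.6667, -3.1111).
‖u_2‖ = 3.2830, so q_2 = (-0.2369, 0.0677, -0.2031, -0.9477).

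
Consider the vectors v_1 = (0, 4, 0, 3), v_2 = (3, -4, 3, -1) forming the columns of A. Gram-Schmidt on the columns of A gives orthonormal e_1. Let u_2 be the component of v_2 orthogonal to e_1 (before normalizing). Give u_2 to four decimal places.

v_1 = (0, 4, 0, 3); ‖v_1‖ = 5.0000, so e_1 = (0.0000, 0.8000, 0.0000, 0.6000).
e_1·v_2 = 0.0000·3 + 0.8000·(-4) + 0.0000·3 + 0.6000·(-1) = -3.8000.
u_2 = v_2 + 3.8000·e_1 = (3.0000, -0.9600, 3.0000, 1.2800).

u_2 = (3.0000, -0.9600, 3.0000, 1.2800)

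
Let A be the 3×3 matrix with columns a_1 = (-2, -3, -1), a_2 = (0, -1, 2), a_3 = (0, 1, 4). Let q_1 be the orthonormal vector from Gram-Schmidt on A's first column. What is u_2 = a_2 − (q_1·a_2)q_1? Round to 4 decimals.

a_1 = (-2, -3, -1); ‖a_1‖ = 3.7417, so q_1 = (-0.5345, -0.8018, -0.2673).
q_1·a_2 = (-0.5345)·0 + (-0.8018)·(-1) + (-0.2673)·2 = 0.2673.
u_2 = a_2 − 0.2673·q_1 = (0.1429, -0.7857, 2.0714).

u_2 = (0.1429, -0.7857, 2.0714)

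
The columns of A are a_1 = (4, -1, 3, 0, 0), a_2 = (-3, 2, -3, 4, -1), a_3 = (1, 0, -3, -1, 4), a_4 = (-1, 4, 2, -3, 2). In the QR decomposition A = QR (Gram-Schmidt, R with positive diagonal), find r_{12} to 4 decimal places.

r_{12} = -4.5107

e_1 = a_1/‖a_1‖ = (4, -1, 3, 0, 0)/5.0990 = (0.7845, -0.1961, 0.5883, 0.0000, 0.0000).
r_{12} = e_1·a_2 = -4.5107.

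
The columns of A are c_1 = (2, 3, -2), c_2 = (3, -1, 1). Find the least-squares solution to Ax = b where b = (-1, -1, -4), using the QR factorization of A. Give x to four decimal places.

x = (0.2097, -0.5645)

c_1 = (2, 3, -2); ‖c_1‖ = 4.1231, so e_1 = (0.4851, 0.7276, -0.4851).
e_1·c_2 = 0.4851·3 + 0.7276·(-1) + (-0.4851)·1 = 0.2425.
u_2 = c_2 − 0.2425·e_1 = (2.8824, -1.1765, 1.1176).
‖u_2‖ = 3.3077, so e_2 = (0.8714, -0.3557, 0.3379).
Qᵀb = (0.7276, -1.8673).
Back-substitute: x_2 = -1.8673/3.3077 = -0.5645.
x_1 = (0.7276 − 0.2425·(-0.5645))/4.1231 = 0.2097.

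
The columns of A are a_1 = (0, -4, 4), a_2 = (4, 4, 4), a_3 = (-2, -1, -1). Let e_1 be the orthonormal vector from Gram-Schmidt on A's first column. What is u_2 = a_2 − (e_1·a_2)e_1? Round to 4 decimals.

u_2 = (4.0000, 4.0000, 4.0000)

a_1 = (0, -4, 4); ‖a_1‖ = 5.6569, so e_1 = (0.0000, -0.7071, 0.7071).
e_1·a_2 = 0.0000·4 + (-0.7071)·4 + 0.7071·4 = 0.0000.
u_2 = a_2 + 0.0000·e_1 = (4.0000, 4.0000, 4.0000).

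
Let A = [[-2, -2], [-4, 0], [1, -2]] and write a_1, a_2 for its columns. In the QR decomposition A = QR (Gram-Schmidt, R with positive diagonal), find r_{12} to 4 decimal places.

r_{12} = 0.4364

a_1 = (-2, -4, 1); ‖a_1‖ = 4.5826, so e_1 = (-0.4364, -0.8729, 0.2182).
r_{12} = e_1·a_2 = 0.4364.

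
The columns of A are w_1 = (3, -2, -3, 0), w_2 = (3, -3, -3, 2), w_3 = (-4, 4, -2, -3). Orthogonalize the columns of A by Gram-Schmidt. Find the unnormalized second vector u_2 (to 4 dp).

u_2 = (-0.2727, -0.8182, 0.2727, 2.0000)

w_1 = (3, -2, -3, 0); ‖w_1‖ = 4.6904, so q_1 = (0.6396, -0.4264, -0.6396, 0.0000).
q_1·w_2 = 0.6396·3 + (-0.4264)·(-3) + (-0.6396)·(-3) + 0.0000·2 = 5.1168.
u_2 = w_2 − 5.1168·q_1 = (-0.2727, -0.8182, 0.2727, 2.0000).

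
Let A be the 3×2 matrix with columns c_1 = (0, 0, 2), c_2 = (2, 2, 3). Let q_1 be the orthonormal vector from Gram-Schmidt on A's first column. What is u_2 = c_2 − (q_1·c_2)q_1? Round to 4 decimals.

c_1 = (0, 0, 2); ‖c_1‖ = 2.0000, so q_1 = (0.0000, 0.0000, 1.0000).
q_1·c_2 = 0.0000·2 + 0.0000·2 + 1.0000·3 = 3.0000.
u_2 = c_2 − 3.0000·q_1 = (2.0000, 2.0000, 0.0000).

u_2 = (2.0000, 2.0000, 0.0000)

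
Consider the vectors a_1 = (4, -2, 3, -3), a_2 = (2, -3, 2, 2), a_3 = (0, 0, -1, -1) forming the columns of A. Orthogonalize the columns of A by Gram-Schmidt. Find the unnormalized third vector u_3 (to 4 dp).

u_3 = (0.1329, -0.5714, -0.7741, -0.2159)

a_1 = (4, -2, 3, -3); ‖a_1‖ = 6.1644, so q_1 = (0.6489, -0.3244, 0.4867, -0.4867).
q_1·a_2 = 0.6489·2 + (-0.3244)·(-3) + 0.4867·2 + (-0.4867)·2 = 2.2711.
u_2 = a_2 − 2.2711·q_1 = (0.5263, -2.2632, 0.8947, 3.1053).
‖u_2‖ = 3.9802, so q_2 = (0.1322, -0.5686, 0.2248, 0.7802).
q_1·a_3 = 0.6489·0 + (-0.3244)·0 + 0.4867·(-1) + (-0.4867)·(-1) = 0.0000; q_2·a_3 = 0.1322·0 + (-0.5686)·0 + 0.2248·(-1) + 0.7802·(-1) = -1.0050.
u_3 = a_3 + 0.0000·q_1 + 1.0050·q_2 = (0.1329, -0.5714, -0.7741, -0.2159).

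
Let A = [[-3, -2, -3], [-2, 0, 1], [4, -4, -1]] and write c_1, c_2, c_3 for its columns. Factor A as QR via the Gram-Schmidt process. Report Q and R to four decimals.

c_1 = (-3, -2, 4); ‖c_1‖ = 5.3852, so e_1 = (-0.5571, -0.3714, 0.7428).
e_1·c_2 = (-0.5571)·(-2) + (-0.3714)·0 + 0.7428·(-4) = -1.8570.
u_2 = c_2 + 1.8570·e_1 = (-3.0345, -0.6897, -2.6207).
‖u_2‖ = 4.0684, so e_2 = (-0.7459, -0.1695, -0.6442).
e_1·c_3 = (-0.5571)·(-3) + (-0.3714)·1 + 0.7428·(-1) = 0.5571; e_2·c_3 = (-0.7459)·(-3) + (-0.1695)·1 + (-0.6442)·(-1) = 2.7123.
u_3 = c_3 − 0.5571·e_1 − 2.7123·e_2 = (-0.6667, 1.6667, 0.3333).
‖u_3‖ = 1.8257, so e_3 = (-0.3651, 0.9129, 0.1826).

Q = [[-0.5571, -0.7459, -0.3651], [-0.3714, -0.1695, 0.9129], [0.7428, -0.6442, 0.1826]], R = [[5.3852, -1.8570, 0.5571], [0.0000, 4.0684, 2.7123], [0.0000, 0.0000, 1.8257]]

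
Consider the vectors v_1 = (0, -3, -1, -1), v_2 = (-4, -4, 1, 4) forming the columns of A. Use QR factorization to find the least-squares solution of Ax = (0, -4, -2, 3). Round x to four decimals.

x = (0.7286, 0.4265)

e_1 = v_1/‖v_1‖ = (0, -3, -1, -1)/3.3166 = (0.0000, -0.9045, -0.3015, -0.3015).
r_{12} = e_1·v_2 = 2.1106.
u_2 = v_2 − 2.1106·e_1 = (-4.0000, -2.0909, 1.6364, 4.6364).
‖u_2‖ = 6.6742, so e_2 = (-0.5993, -0.3133, 0.2452, 0.6947).
Qᵀb = (3.3166, 2.8468).
Back-substitute: x_2 = 2.8468/6.6742 = 0.4265.
x_1 = (3.3166 − 2.1106·0.4265)/3.3166 = 0.7286.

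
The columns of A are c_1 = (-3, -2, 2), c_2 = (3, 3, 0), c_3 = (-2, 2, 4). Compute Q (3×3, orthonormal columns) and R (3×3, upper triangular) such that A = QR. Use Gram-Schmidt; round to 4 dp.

Q = [[-0.7276, 0.1617, -0.6667], [-0.4851, 0.5659, 0.6667], [0.4851, 0.8085, -0.3333]], R = [[4.1231, -3.6380, 2.4254], [0.0000, 2.1828, 4.0423], [0.0000, 0.0000, 1.3333]]

e_1 = c_1/‖c_1‖ = (-3, -2, 2)/4.1231 = (-0.7276, -0.4851, 0.4851).
r_{12} = e_1·c_2 = -3.6380.
u_2 = c_2 + 3.6380·e_1 = (0.3529, 1.2353, 1.7647).
‖u_2‖ = 2.1828, so e_2 = (0.1617, 0.5659, 0.8085).
r_{13} = e_1·c_3 = 2.4254; r_{23} = e_2·c_3 = 4.0423.
u_3 = c_3 − 2.4254·e_1 − 4.0423·e_2 = (-0.8889, 0.8889, -0.4444).
‖u_3‖ = 1.3333, so e_3 = (-0.6667, 0.6667, -0.3333).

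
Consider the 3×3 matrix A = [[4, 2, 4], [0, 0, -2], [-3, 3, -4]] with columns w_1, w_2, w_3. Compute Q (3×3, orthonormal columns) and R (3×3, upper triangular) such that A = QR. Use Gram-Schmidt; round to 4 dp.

Q = [[0.8000, 0.6000, 0.0000], [0.0000, 0.0000, -1.0000], [-0.6000, 0.8000, 0.0000]], R = [[5.0000, -0.2000, 5.6000], [0.0000, 3.6000, -0.8000], [0.0000, 0.0000, 2.0000]]

w_1 = (4, 0, -3); ‖w_1‖ = 5.0000, so e_1 = (0.8000, 0.0000, -0.6000).
e_1·w_2 = 0.8000·2 + 0.0000·0 + (-0.6000)·3 = -0.2000.
u_2 = w_2 + 0.2000·e_1 = (2.1600, 0.0000, 2.8800).
‖u_2‖ = 3.6000, so e_2 = (0.6000, 0.0000, 0.8000).
e_1·w_3 = 0.8000·4 + 0.0000·(-2) + (-0.6000)·(-4) = 5.6000; e_2·w_3 = 0.6000·4 + 0.0000·(-2) + 0.8000·(-4) = -0.8000.
u_3 = w_3 − 5.6000·e_1 + 0.8000·e_2 = (0.0000, -2.0000, 0.0000).
‖u_3‖ = 2.0000, so e_3 = (0.0000, -1.0000, 0.0000).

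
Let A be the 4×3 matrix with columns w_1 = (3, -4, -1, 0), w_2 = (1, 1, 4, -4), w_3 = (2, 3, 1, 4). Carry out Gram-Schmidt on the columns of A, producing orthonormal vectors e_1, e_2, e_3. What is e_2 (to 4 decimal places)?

e_1 = w_1/‖w_1‖ = (3, -4, -1, 0)/5.0990 = (0.5883, -0.7845, -0.1961, 0.0000).
r_{12} = e_1·w_2 = -0.9806.
u_2 = w_2 + 0.9806·e_1 = (1.5769, 0.2308, 3.8077, -4.0000).
‖u_2‖ = 5.7479, so e_2 = (0.2743, 0.0401, 0.6624, -0.6959).

e_2 = (0.2743, 0.0401, 0.6624, -0.6959)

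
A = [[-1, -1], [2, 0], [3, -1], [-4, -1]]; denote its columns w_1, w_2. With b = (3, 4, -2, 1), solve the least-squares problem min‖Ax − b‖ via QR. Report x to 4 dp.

x = (-0.1279, -0.5814)

w_1 = (-1, 2, 3, -4); ‖w_1‖ = 5.4772, so q_1 = (-0.1826, 0.3651, 0.5477, -0.7303).
q_1·w_2 = (-0.1826)·(-1) + 0.3651·0 + 0.5477·(-1) + (-0.7303)·(-1) = 0.3651.
u_2 = w_2 − 0.3651·q_1 = (-0.9333, -0.1333, -1.2000, -0.7333).
‖u_2‖ = 1.6931, so q_2 = (-0.5512, -0.0787, -0.7087, -0.4331).
Qᵀb = (-0.9129, -0.9844).
Back-substitute: x_2 = -0.9844/1.6931 = -0.5814.
x_1 = (-0.9129 − 0.3651·(-0.5814))/5.4772 = -0.1279.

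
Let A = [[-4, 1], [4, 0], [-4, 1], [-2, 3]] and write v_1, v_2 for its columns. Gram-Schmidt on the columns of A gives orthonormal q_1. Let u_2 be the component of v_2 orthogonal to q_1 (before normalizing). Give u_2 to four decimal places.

u_2 = (-0.0769, 1.0769, -0.0769, 2.4615)

v_1 = (-4, 4, -4, -2); ‖v_1‖ = 7.2111, so q_1 = (-0.5547, 0.5547, -0.5547, -0.2774).
q_1·v_2 = (-0.5547)·1 + 0.5547·0 + (-0.5547)·1 + (-0.2774)·3 = -1.9415.
u_2 = v_2 + 1.9415·q_1 = (-0.0769, 1.0769, -0.0769, 2.4615).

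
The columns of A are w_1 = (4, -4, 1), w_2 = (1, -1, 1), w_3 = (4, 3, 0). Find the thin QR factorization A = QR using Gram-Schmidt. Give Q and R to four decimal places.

Q = [[0.6963, -0.1231, 0.7071], [-0.6963, 0.1231, 0.7071], [0.1741, 0.9847, 0.0000]], R = [[5.7446, 1.5667, 0.6963], [0.0000, 0.7385, -0.1231], [0.0000, 0.0000, 4.9497]]

w_1 = (4, -4, 1); ‖w_1‖ = 5.7446, so q_1 = (0.6963, -0.6963, 0.1741).
q_1·w_2 = 0.6963·1 + (-0.6963)·(-1) + 0.1741·1 = 1.5667.
u_2 = w_2 − 1.5667·q_1 = (-0.0909, 0.0909, 0.7273).
‖u_2‖ = 0.7385, so q_2 = (-0.1231, 0.1231, 0.9847).
q_1·w_3 = 0.6963·4 + (-0.6963)·3 + 0.1741·0 = 0.6963; q_2·w_3 = (-0.1231)·4 + 0.1231·3 + 0.9847·0 = -0.1231.
u_3 = w_3 − 0.6963·q_1 + 0.1231·q_2 = (3.5000, 3.5000, 0.0000).
‖u_3‖ = 4.9497, so q_3 = (0.7071, 0.7071, 0.0000).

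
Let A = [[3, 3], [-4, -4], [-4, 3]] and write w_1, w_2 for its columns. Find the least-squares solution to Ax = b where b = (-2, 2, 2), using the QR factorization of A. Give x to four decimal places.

x = (-0.5257, -0.0343)

q_1 = w_1/‖w_1‖ = (3, -4, -4)/6.4031 = (0.4685, -0.6247, -0.6247).
r_{12} = q_1·w_2 = 2.0303.
u_2 = w_2 − 2.0303·q_1 = (2.0488, -2.7317, 4.2683).
‖u_2‖ = 5.4661, so q_2 = (0.3748, -0.4998, 0.7809).
Qᵀb = (-3.4358, -0.1874).
Back-substitute: x_2 = -0.1874/5.4661 = -0.0343.
x_1 = (-3.4358 − 2.0303·(-0.0343))/6.4031 = -0.5257.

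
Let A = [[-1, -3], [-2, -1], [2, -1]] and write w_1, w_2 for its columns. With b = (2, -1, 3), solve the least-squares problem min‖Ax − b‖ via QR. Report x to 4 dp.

x = (1.0000, -1.0000)

w_1 = (-1, -2, 2); ‖w_1‖ = 3.0000, so q_1 = (-0.3333, -0.6667, 0.6667).
q_1·w_2 = (-0.3333)·(-3) + (-0.6667)·(-1) + 0.6667·(-1) = 1.0000.
u_2 = w_2 − 1.0000·q_1 = (-2.6667, -0.3333, -1.6667).
‖u_2‖ = 3.1623, so q_2 = (-0.8433, -0.1054, -0.5270).
Qᵀb = (2.0000, -3.1623).
Back-substitute: x_2 = -3.1623/3.1623 = -1.0000.
x_1 = (2.0000 − 1.0000·(-1.0000))/3.0000 = 1.0000.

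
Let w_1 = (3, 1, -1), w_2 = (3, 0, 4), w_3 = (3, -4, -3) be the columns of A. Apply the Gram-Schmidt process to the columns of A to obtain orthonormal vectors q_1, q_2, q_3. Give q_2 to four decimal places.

q_2 = (0.3432, -0.0953, 0.9344)

w_1 = (3, 1, -1); ‖w_1‖ = 3.3166, so q_1 = (0.9045, 0.3015, -0.3015).
q_1·w_2 = 0.9045·3 + 0.3015·0 + (-0.3015)·4 = 1.5076.
u_2 = w_2 − 1.5076·q_1 = (1.6364, -0.4545, 4.4545).
‖u_2‖ = 4.7673, so q_2 = (0.3432, -0.0953, 0.9344).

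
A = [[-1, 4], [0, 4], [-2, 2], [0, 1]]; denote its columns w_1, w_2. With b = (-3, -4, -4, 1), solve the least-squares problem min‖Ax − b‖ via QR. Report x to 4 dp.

q_1 = w_1/‖w_1‖ = (-1, 0, -2, 0)/2.2361 = (-0.4472, 0.0000, -0.8944, 0.0000).
r_{12} = q_1·w_2 = -3.5777.
u_2 = w_2 + 3.5777·q_1 = (2.4000, 4.0000, -1.2000, 1.0000).
‖u_2‖ = 4.9193, so q_2 = (0.4879, 0.8131, -0.2439, 0.2033).
Qᵀb = (4.9193, -3.5371).
Back-substitute: x_2 = -3.5371/4.9193 = -0.7190.
x_1 = (4.9193 + 3.5777·(-0.7190))/2.2361 = 1.0496.

x = (1.0496, -0.7190)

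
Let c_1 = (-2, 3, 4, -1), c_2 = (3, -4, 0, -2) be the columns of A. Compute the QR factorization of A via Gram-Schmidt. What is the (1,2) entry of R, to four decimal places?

r_{12} = -2.9212

e_1 = c_1/‖c_1‖ = (-2, 3, 4, -1)/5.4772 = (-0.3651, 0.5477, 0.7303, -0.1826).
r_{12} = e_1·c_2 = -2.9212.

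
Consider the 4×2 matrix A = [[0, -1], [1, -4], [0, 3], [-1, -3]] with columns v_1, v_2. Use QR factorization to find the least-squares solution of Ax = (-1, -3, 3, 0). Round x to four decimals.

q_1 = v_1/‖v_1‖ = (0, 1, 0, -1)/1.4142 = (0.0000, 0.7071, 0.0000, -0.7071).
r_{12} = q_1·v_2 = -0.7071.
u_2 = v_2 + 0.7071·q_1 = (-1.0000, -3.5000, 3.0000, -3.5000).
‖u_2‖ = 5.8737, so q_2 = (-0.1703, -0.5959, 0.5108, -0.5959).
Qᵀb = (-2.1213, 3.4902).
Back-substitute: x_2 = 3.4902/5.8737 = 0.5942.
x_1 = (-2.1213 + 0.7071·0.5942)/1.4142 = -1.2029.

x = (-1.2029, 0.5942)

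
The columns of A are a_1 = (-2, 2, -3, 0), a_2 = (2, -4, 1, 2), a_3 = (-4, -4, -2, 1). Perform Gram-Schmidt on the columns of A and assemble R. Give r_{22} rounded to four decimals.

a_1 = (-2, 2, -3, 0); ‖a_1‖ = 4.1231, so e_1 = (-0.4851, 0.4851, -0.7276, 0.0000).
e_1·a_2 = (-0.4851)·2 + 0.4851·(-4) + (-0.7276)·1 + 0.0000·2 = -3.6380.
u_2 = a_2 + 3.6380·e_1 = (0.2353, -2.2353, -1.6471, 2.0000).
r_{22} = ‖u_2‖ = 3.4300.

r_{22} = 3.4300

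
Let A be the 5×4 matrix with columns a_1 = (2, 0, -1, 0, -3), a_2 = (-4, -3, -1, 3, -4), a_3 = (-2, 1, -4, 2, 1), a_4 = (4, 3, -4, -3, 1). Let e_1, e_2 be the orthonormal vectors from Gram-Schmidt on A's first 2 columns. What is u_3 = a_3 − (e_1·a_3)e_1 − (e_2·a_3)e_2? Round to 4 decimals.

u_3 = (-0.4151, 1.7358, -4.0566, 1.2642, 1.0755)

a_1 = (2, 0, -1, 0, -3); ‖a_1‖ = 3.7417, so e_1 = (0.5345, 0.0000, -0.2673, 0.0000, -0.8018).
e_1·a_2 = 0.5345·(-4) + 0.0000·(-3) + (-0.2673)·(-1) + 0.0000·3 + (-0.8018)·(-4) = 1.3363.
u_2 = a_2 − 1.3363·e_1 = (-4.7143, -3.0000, -0.6429, 3.0000, -2.9286).
‖u_2‖ = 7.0153, so e_2 = (-0.6720, -0.4276, -0.0916, 0.4276, -0.4175).
e_1·a_3 = 0.5345·(-2) + 0.0000·1 + (-0.2673)·(-4) + 0.0000·2 + (-0.8018)·1 = -0.8018; e_2·a_3 = (-0.6720)·(-2) + (-0.4276)·1 + (-0.0916)·(-4) + 0.4276·2 + (-0.4175)·1 = 1.7207.
u_3 = a_3 + 0.8018·e_1 − 1.7207·e_2 = (-0.4151, 1.7358, -4.0566, 1.2642, 1.0755).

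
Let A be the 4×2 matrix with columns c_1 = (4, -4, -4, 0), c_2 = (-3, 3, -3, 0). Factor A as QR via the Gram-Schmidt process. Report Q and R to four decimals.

c_1 = (4, -4, -4, 0); ‖c_1‖ = 6.9282, so q_1 = (0.5774, -0.5774, -0.5774, 0.0000).
q_1·c_2 = 0.5774·(-3) + (-0.5774)·3 + (-0.5774)·(-3) + 0.0000·0 = -1.7321.
u_2 = c_2 + 1.7321·q_1 = (-2.0000, 2.0000, -4.0000, 0.0000).
‖u_2‖ = 4.8990, so q_2 = (-0.4082, 0.4082, -0.8165, 0.0000).

Q = [[0.5774, -0.4082], [-0.5774, 0.4082], [-0.5774, -0.8165], [0.0000, 0.0000]], R = [[6.9282, -1.7321], [0.0000, 4.8990]]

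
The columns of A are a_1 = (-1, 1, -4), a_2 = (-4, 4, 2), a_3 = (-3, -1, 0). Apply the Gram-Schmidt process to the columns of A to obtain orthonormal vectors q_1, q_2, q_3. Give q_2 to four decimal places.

a_1 = (-1, 1, -4); ‖a_1‖ = 4.2426, so q_1 = (-0.2357, 0.2357, -0.9428).
q_1·a_2 = (-0.2357)·(-4) + 0.2357·4 + (-0.9428)·2 = 0.0000.
u_2 = a_2 + 0.0000·q_1 = (-4.0000, 4.0000, 2.0000).
‖u_2‖ = 6.0000, so q_2 = (-0.6667, 0.6667, 0.3333).

q_2 = (-0.6667, 0.6667, 0.3333)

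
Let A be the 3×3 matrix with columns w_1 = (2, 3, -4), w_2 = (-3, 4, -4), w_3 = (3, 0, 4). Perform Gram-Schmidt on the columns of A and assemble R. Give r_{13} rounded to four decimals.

q_1 = w_1/‖w_1‖ = (2, 3, -4)/5.3852 = (0.3714, 0.5571, -0.7428).
r_{13} = q_1·w_3 = -1.8570.

r_{13} = -1.8570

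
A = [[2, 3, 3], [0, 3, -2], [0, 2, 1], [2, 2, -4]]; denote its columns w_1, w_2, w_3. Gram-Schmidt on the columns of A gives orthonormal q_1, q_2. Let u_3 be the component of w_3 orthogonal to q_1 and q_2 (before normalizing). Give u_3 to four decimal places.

w_1 = (2, 0, 0, 2); ‖w_1‖ = 2.8284, so q_1 = (0.7071, 0.0000, 0.0000, 0.7071).
q_1·w_2 = 0.7071·3 + 0.0000·3 + 0.0000·2 + 0.7071·2 = 3.5355.
u_2 = w_2 − 3.5355·q_1 = (0.5000, 3.0000, 2.0000, -0.5000).
‖u_2‖ = 3.6742, so q_2 = (0.1361, 0.8165, 0.5443, -0.1361).
q_1·w_3 = 0.7071·3 + 0.0000·(-2) + 0.0000·1 + 0.7071·(-4) = -0.7071; q_2·w_3 = 0.1361·3 + 0.8165·(-2) + 0.5443·1 + (-0.1361)·(-4) = -0.1361.
u_3 = w_3 + 0.7071·q_1 + 0.1361·q_2 = (3.5185, -1.8889, 1.0741, -3.5185).

u_3 = (3.5185, -1.8889, 1.0741, -3.5185)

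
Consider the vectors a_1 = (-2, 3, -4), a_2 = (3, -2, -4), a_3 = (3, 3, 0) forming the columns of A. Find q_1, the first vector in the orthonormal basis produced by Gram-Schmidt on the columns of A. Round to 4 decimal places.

q_1 = (-0.3714, 0.5571, -0.7428)

a_1 = (-2, 3, -4); ‖a_1‖ = 5.3852, so q_1 = (-0.3714, 0.5571, -0.7428).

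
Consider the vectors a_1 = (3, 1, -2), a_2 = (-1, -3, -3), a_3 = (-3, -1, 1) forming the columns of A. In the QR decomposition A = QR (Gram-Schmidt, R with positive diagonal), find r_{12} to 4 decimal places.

e_1 = a_1/‖a_1‖ = (3, 1, -2)/3.7417 = (0.8018, 0.2673, -0.5345).
r_{12} = e_1·a_2 = 0.0000.

r_{12} = 0.0000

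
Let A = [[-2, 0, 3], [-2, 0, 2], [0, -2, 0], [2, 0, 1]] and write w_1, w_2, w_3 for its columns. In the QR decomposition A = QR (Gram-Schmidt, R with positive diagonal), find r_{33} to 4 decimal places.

w_1 = (-2, -2, 0, 2); ‖w_1‖ = 3.4641, so e_1 = (-0.5774, -0.5774, 0.0000, 0.5774).
e_1·w_2 = (-0.5774)·0 + (-0.5774)·0 + 0.0000·(-2) + 0.5774·0 = 0.0000.
u_2 = w_2 + 0.0000·e_1 = (0.0000, 0.0000, -2.0000, 0.0000).
‖u_2‖ = 2.0000, so e_2 = (0.0000, 0.0000, -1.0000, 0.0000).
e_1·w_3 = (-0.5774)·3 + (-0.5774)·2 + 0.0000·0 + 0.5774·1 = -2.3094; e_2·w_3 = 0.0000·3 + 0.0000·2 + (-1.0000)·0 + 0.0000·1 = 0.0000.
u_3 = w_3 + 2.3094·e_1 + 0.0000·e_2 = (1.6667, 0.6667, 0.0000, 2.3333).
r_{33} = ‖u_3‖ = 2.9439.

r_{33} = 2.9439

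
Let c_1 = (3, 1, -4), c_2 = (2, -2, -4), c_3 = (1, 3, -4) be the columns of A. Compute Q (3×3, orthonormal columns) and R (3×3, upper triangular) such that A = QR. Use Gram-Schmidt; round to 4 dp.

e_1 = c_1/‖c_1‖ = (3, 1, -4)/5.0990 = (0.5883, 0.1961, -0.7845).
r_{12} = e_1·c_2 = 3.9223.
u_2 = c_2 − 3.9223·e_1 = (-0.3077, -2.7692, -0.9231).
‖u_2‖ = 2.9352, so e_2 = (-0.1048, -0.9435, -0.3145).
r_{13} = e_1·c_3 = 4.3146; r_{23} = e_2·c_3 = -1.6773.
u_3 = c_3 − 4.3146·e_1 + 1.6773·e_2 = (-1.7143, 0.5714, -1.1429).
‖u_3‖ = 2.1381, so e_3 = (-0.8018, 0.2673, -0.5345).

Q = [[0.5883, -0.1048, -0.8018], [0.1961, -0.9435, 0.2673], [-0.7845, -0.3145, -0.5345]], R = [[5.0990, 3.9223, 4.3146], [0.0000, 2.9352, -1.6773], [0.0000, 0.0000, 2.1381]]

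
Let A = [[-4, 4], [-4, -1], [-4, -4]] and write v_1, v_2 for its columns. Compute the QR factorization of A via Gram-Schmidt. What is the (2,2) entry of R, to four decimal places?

v_1 = (-4, -4, -4); ‖v_1‖ = 6.9282, so e_1 = (-0.5774, -0.5774, -0.5774).
e_1·v_2 = (-0.5774)·4 + (-0.5774)·(-1) + (-0.5774)·(-4) = 0.5774.
u_2 = v_2 − 0.5774·e_1 = (4.3333, -0.6667, -3.6667).
r_{22} = ‖u_2‖ = 5.7155.

r_{22} = 5.7155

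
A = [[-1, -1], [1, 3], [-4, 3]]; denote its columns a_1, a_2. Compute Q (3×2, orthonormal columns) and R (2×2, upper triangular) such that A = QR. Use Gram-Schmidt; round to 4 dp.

q_1 = a_1/‖a_1‖ = (-1, 1, -4)/4.2426 = (-0.2357, 0.2357, -0.9428).
r_{12} = q_1·a_2 = -1.8856.
u_2 = a_2 + 1.8856·q_1 = (-1.4444, 3.4444, 1.2222).
‖u_2‖ = 3.9299, so q_2 = (-0.3675, 0.8765, 0.3110).

Q = [[-0.2357, -0.3675], [0.2357, 0.8765], [-0.9428, 0.3110]], R = [[4.2426, -1.8856], [0.0000, 3.9299]]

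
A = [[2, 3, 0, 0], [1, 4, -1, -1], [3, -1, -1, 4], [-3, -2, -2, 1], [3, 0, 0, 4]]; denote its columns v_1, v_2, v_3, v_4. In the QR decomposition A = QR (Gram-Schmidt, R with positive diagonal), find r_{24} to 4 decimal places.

r_{24} = -3.6456

v_1 = (2, 1, 3, -3, 3); ‖v_1‖ = 5.6569, so q_1 = (0.3536, 0.1768, 0.5303, -0.5303, 0.5303).
q_1·v_2 = 0.3536·3 + 0.1768·4 + 0.5303·(-1) + (-0.5303)·(-2) + 0.5303·0 = 2.2981.
u_2 = v_2 − 2.2981·q_1 = (2.1875, 3.5938, -2.2188, -0.7813, -1.2187).
‖u_2‖ = 4.9718, so q_2 = (0.4400, 0.7228, -0.4463, -0.1571, -0.2451).
r_{24} = q_2·v_4 = -3.6456.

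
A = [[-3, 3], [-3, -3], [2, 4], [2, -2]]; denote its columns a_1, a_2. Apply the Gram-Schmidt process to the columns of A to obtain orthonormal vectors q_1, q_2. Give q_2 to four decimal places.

q_1 = a_1/‖a_1‖ = (-3, -3, 2, 2)/5.0990 = (-0.5883, -0.5883, 0.3922, 0.3922).
r_{12} = q_1·a_2 = 0.7845.
u_2 = a_2 − 0.7845·q_1 = (3.4615, -2.5385, 3.6923, -2.3077).
‖u_2‖ = 6.1143, so q_2 = (0.5661, -0.4152, 0.6039, -0.3774).

q_2 = (0.5661, -0.4152, 0.6039, -0.3774)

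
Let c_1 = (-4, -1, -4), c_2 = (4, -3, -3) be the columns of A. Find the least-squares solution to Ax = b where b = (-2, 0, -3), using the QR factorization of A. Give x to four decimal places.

x = (0.6075, 0.0473)

q_1 = c_1/‖c_1‖ = (-4, -1, -4)/5.7446 = (-0.6963, -0.1741, -0.6963).
r_{12} = q_1·c_2 = -0.1741.
u_2 = c_2 + 0.1741·q_1 = (3.8788, -3.0303, -3.1212).
‖u_2‖ = 5.8284, so q_2 = (0.6655, -0.5199, -0.5355).
Qᵀb = (3.4816, 0.2756).
Back-substitute: x_2 = 0.2756/5.8284 = 0.0473.
x_1 = (3.4816 + 0.1741·0.0473)/5.7446 = 0.6075.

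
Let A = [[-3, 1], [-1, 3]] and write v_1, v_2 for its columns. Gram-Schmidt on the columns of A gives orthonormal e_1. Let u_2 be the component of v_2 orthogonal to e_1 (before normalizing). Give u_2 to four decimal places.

u_2 = (-0.8000, 2.4000)

v_1 = (-3, -1); ‖v_1‖ = 3.1623, so e_1 = (-0.9487, -0.3162).
e_1·v_2 = (-0.9487)·1 + (-0.3162)·3 = -1.8974.
u_2 = v_2 + 1.8974·e_1 = (-0.8000, 2.4000).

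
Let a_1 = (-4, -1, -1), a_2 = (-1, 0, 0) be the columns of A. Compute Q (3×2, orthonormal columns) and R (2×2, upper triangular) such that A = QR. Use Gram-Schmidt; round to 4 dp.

Q = [[-0.9428, -0.3333], [-0.2357, 0.6667], [-0.2357, 0.6667]], R = [[4.2426, 0.9428], [0.0000, 0.3333]]

a_1 = (-4, -1, -1); ‖a_1‖ = 4.2426, so q_1 = (-0.9428, -0.2357, -0.2357).
q_1·a_2 = (-0.9428)·(-1) + (-0.2357)·0 + (-0.2357)·0 = 0.9428.
u_2 = a_2 − 0.9428·q_1 = (-0.1111, 0.2222, 0.2222).
‖u_2‖ = 0.3333, so q_2 = (-0.3333, 0.6667, 0.6667).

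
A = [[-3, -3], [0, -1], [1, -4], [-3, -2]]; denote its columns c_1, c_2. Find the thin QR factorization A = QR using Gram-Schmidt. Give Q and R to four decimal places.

c_1 = (-3, 0, 1, -3); ‖c_1‖ = 4.3589, so e_1 = (-0.6882, 0.0000, 0.2294, -0.6882).
e_1·c_2 = (-0.6882)·(-3) + 0.0000·(-1) + 0.2294·(-4) + (-0.6882)·(-2) = 2.5236.
u_2 = c_2 − 2.5236·e_1 = (-1.2632, -1.0000, -4.5789, -0.2632).
‖u_2‖ = 4.8612, so e_2 = (-0.2598, -0.2057, -0.9419, -0.0541).

Q = [[-0.6882, -0.2598], [0.0000, -0.2057], [0.2294, -0.9419], [-0.6882, -0.0541]], R = [[4.3589, 2.5236], [0.0000, 4.8612]]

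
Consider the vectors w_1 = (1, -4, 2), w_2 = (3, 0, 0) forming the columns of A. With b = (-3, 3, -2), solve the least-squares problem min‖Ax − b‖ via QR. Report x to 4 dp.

w_1 = (1, -4, 2); ‖w_1‖ = 4.5826, so q_1 = (0.2182, -0.8729, 0.4364).
q_1·w_2 = 0.2182·3 + (-0.8729)·0 + 0.4364·0 = 0.6547.
u_2 = w_2 − 0.6547·q_1 = (2.8571, 0.5714, -0.2857).
‖u_2‖ = 2.9277, so q_2 = (0.9759, 0.1952, -0.0976).
Qᵀb = (-4.1461, -2.1470).
Back-substitute: x_2 = -2.1470/2.9277 = -0.7333.
x_1 = (-4.1461 − 0.6547·(-0.7333))/4.5826 = -0.8000.

x = (-0.8000, -0.7333)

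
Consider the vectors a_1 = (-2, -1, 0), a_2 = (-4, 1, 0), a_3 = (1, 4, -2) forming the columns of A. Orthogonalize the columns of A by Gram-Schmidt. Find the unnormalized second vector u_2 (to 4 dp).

e_1 = a_1/‖a_1‖ = (-2, -1, 0)/2.2361 = (-0.8944, -0.4472, 0.0000).
r_{12} = e_1·a_2 = 3.1305.
u_2 = a_2 − 3.1305·e_1 = (-1.2000, 2.4000, 0.0000).

u_2 = (-1.2000, 2.4000, 0.0000)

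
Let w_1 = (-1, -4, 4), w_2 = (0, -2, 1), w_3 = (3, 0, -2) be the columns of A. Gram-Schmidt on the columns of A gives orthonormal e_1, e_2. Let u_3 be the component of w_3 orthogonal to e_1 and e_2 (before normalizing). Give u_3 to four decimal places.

u_3 = (1.5238, 0.3810, 0.7619)

w_1 = (-1, -4, 4); ‖w_1‖ = 5.7446, so e_1 = (-0.1741, -0.6963, 0.6963).
e_1·w_2 = (-0.1741)·0 + (-0.6963)·(-2) + 0.6963·1 = 2.0889.
u_2 = w_2 − 2.0889·e_1 = (0.3636, -0.5455, -0.4545).
‖u_2‖ = 0.7977, so e_2 = (0.4558, -0.6838, -0.5698).
e_1·w_3 = (-0.1741)·3 + (-0.6963)·0 + 0.6963·(-2) = -1.9149; e_2·w_3 = 0.4558·3 + (-0.6838)·0 + (-0.5698)·(-2) = 2.5071.
u_3 = w_3 + 1.9149·e_1 − 2.5071·e_2 = (1.5238, 0.3810, 0.7619).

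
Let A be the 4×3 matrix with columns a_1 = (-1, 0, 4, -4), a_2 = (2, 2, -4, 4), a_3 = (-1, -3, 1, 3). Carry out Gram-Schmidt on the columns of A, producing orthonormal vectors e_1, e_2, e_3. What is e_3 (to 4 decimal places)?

e_3 = (0.0688, -0.0344, 0.7136, 0.6964)

a_1 = (-1, 0, 4, -4); ‖a_1‖ = 5.7446, so e_1 = (-0.1741, 0.0000, 0.6963, -0.6963).
e_1·a_2 = (-0.1741)·2 + 0.0000·2 + 0.6963·(-4) + (-0.6963)·4 = -5.9186.
u_2 = a_2 + 5.9186·e_1 = (0.9697, 2.0000, 0.1212, -0.1212).
‖u_2‖ = 2.2293, so e_2 = (0.4350, 0.8971, 0.0544, -0.0544).
e_1·a_3 = (-0.1741)·(-1) + 0.0000·(-3) + 0.6963·1 + (-0.6963)·3 = -1.2185; e_2·a_3 = 0.4350·(-1) + 0.8971·(-3) + 0.0544·1 + (-0.0544)·3 = -3.2352.
u_3 = a_3 + 1.2185·e_1 + 3.2352·e_2 = (0.1951, -0.0976, 2.0244, 1.9756).
‖u_3‖ = 2.8370, so e_3 = (0.0688, -0.0344, 0.7136, 0.6964).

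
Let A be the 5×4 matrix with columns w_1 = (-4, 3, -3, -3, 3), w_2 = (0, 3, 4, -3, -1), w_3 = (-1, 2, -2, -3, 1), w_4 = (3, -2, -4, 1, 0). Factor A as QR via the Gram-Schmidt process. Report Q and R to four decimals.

e_1 = w_1/‖w_1‖ = (-4, 3, -3, -3, 3)/7.2111 = (-0.5547, 0.4160, -0.4160, -0.4160, 0.4160).
r_{12} = e_1·w_2 = 0.4160.
u_2 = w_2 − 0.4160·e_1 = (0.2308, 2.8269, 4.1731, -2.8269, -1.1731).
‖u_2‖ = 5.9014, so e_2 = (0.0391, 0.4790, 0.7071, -0.4790, -0.1988).
r_{13} = e_1·w_3 = 3.8829; r_{23} = e_2·w_3 = 0.7430.
u_3 = w_3 − 3.8829·e_1 − 0.7430·e_2 = (1.1248, 0.0287, -0.9100, -1.0287, -0.4677).
‖u_3‖ = 1.8360, so e_3 = (0.6126, 0.0156, -0.4956, -0.5603, -0.2547).
r_{14} = e_1·w_4 = -1.2481; r_{24} = e_2·w_4 = -4.1483; r_{34} = e_3·w_4 = 3.2288.
u_4 = w_4 + 1.2481·e_1 + 4.1483·e_2 − 3.2288·e_3 = (0.4919, 0.4559, 0.0144, 0.3027, 0.5171).
‖u_4‖ = 0.8994, so e_4 = (0.5469, 0.5068, 0.0160, 0.3365, 0.5749).

Q = [[-0.5547, 0.0391, 0.6126, 0.5469], [0.4160, 0.4790, 0.0156, 0.5068], [-0.4160, 0.7071, -0.4956, 0.0160], [-0.4160, -0.4790, -0.5603, 0.3365], [0.4160, -0.1988, -0.2547, 0.5749]], R = [[7.2111, 0.4160, 3.8829, -1.2481], [0.0000, 5.9014, 0.7430, -4.1483], [0.0000, 0.0000, 1.8360, 3.2288], [0.0000, 0.0000, 0.0000, 0.8994]]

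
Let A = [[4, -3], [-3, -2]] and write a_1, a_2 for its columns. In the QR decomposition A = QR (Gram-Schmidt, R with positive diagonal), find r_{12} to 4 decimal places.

r_{12} = -1.2000

a_1 = (4, -3); ‖a_1‖ = 5.0000, so e_1 = (0.8000, -0.6000).
r_{12} = e_1·a_2 = -1.2000.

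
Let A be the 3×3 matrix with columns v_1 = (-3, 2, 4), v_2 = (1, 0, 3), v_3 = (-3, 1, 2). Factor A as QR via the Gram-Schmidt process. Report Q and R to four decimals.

Q = [[-0.5571, 0.7193, -0.4150], [0.3714, -0.2312, -0.8992], [0.7428, 0.6551, 0.1383]], R = [[5.3852, 1.6713, 3.5282], [0.0000, 2.6846, -1.0790], [0.0000, 0.0000, 0.6225]]

v_1 = (-3, 2, 4); ‖v_1‖ = 5.3852, so q_1 = (-0.5571, 0.3714, 0.7428).
q_1·v_2 = (-0.5571)·1 + 0.3714·0 + 0.7428·3 = 1.6713.
u_2 = v_2 − 1.6713·q_1 = (1.9310, -0.6207, 1.7586).
‖u_2‖ = 2.6846, so q_2 = (0.7193, -0.2312, 0.6551).
q_1·v_3 = (-0.5571)·(-3) + 0.3714·1 + 0.7428·2 = 3.5282; q_2·v_3 = 0.7193·(-3) + (-0.2312)·1 + 0.6551·2 = -1.0790.
u_3 = v_3 − 3.5282·q_1 + 1.0790·q_2 = (-0.2584, -0.5598, 0.0861).
‖u_3‖ = 0.6225, so q_3 = (-0.4150, -0.8992, 0.1383).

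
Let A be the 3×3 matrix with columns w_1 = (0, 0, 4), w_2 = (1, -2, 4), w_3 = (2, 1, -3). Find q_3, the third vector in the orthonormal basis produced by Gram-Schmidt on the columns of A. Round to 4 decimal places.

q_3 = (0.8944, 0.4472, 0.0000)

w_1 = (0, 0, 4); ‖w_1‖ = 4.0000, so q_1 = (0.0000, 0.0000, 1.0000).
q_1·w_2 = 0.0000·1 + 0.0000·(-2) + 1.0000·4 = 4.0000.
u_2 = w_2 − 4.0000·q_1 = (1.0000, -2.0000, 0.0000).
‖u_2‖ = 2.2361, so q_2 = (0.4472, -0.8944, 0.0000).
q_1·w_3 = 0.0000·2 + 0.0000·1 + 1.0000·(-3) = -3.0000; q_2·w_3 = 0.4472·2 + (-0.8944)·1 + 0.0000·(-3) = 0.0000.
u_3 = w_3 + 3.0000·q_1 + 0.0000·q_2 = (2.0000, 1.0000, 0.0000).
‖u_3‖ = 2.2361, so q_3 = (0.8944, 0.4472, 0.0000).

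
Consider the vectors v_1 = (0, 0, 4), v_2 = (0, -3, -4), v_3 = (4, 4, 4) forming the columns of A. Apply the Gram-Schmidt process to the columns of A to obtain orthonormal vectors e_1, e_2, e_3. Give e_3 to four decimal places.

v_1 = (0, 0, 4); ‖v_1‖ = 4.0000, so e_1 = (0.0000, 0.0000, 1.0000).
e_1·v_2 = 0.0000·0 + 0.0000·(-3) + 1.0000·(-4) = -4.0000.
u_2 = v_2 + 4.0000·e_1 = (0.0000, -3.0000, 0.0000).
‖u_2‖ = 3.0000, so e_2 = (0.0000, -1.0000, 0.0000).
e_1·v_3 = 0.0000·4 + 0.0000·4 + 1.0000·4 = 4.0000; e_2·v_3 = 0.0000·4 + (-1.0000)·4 + 0.0000·4 = -4.0000.
u_3 = v_3 − 4.0000·e_1 + 4.0000·e_2 = (4.0000, 0.0000, 0.0000).
‖u_3‖ = 4.0000, so e_3 = (1.0000, 0.0000, 0.0000).

e_3 = (1.0000, 0.0000, 0.0000)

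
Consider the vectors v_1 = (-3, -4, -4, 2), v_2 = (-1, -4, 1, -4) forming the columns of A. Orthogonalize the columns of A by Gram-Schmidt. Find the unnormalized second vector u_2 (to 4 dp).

e_1 = v_1/‖v_1‖ = (-3, -4, -4, 2)/6.7082 = (-0.4472, -0.5963, -0.5963, 0.2981).
r_{12} = e_1·v_2 = 1.0435.
u_2 = v_2 − 1.0435·e_1 = (-0.5333, -3.3778, 1.6222, -4.3111).

u_2 = (-0.5333, -3.3778, 1.6222, -4.3111)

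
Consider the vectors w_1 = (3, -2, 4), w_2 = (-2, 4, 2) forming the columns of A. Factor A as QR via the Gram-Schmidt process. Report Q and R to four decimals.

Q = [[0.5571, -0.2891], [-0.3714, 0.7517], [0.7428, 0.5927]], R = [[5.3852, -1.1142], [0.0000, 4.7706]]

w_1 = (3, -2, 4); ‖w_1‖ = 5.3852, so e_1 = (0.5571, -0.3714, 0.7428).
e_1·w_2 = 0.5571·(-2) + (-0.3714)·4 + 0.7428·2 = -1.1142.
u_2 = w_2 + 1.1142·e_1 = (-1.3793, 3.5862, 2.8276).
‖u_2‖ = 4.7706, so e_2 = (-0.2891, 0.7517, 0.5927).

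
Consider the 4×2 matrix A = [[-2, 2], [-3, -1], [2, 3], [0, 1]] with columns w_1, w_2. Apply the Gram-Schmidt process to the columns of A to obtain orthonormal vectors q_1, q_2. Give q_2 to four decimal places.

q_2 = (0.7037, -0.0320, 0.6557, 0.2719)

w_1 = (-2, -3, 2, 0); ‖w_1‖ = 4.1231, so q_1 = (-0.4851, -0.7276, 0.4851, 0.0000).
q_1·w_2 = (-0.4851)·2 + (-0.7276)·(-1) + 0.4851·3 + 0.0000·1 = 1.2127.
u_2 = w_2 − 1.2127·q_1 = (2.5882, -0.1176, 2.4118, 1.0000).
‖u_2‖ = 3.6782, so q_2 = (0.7037, -0.0320, 0.6557, 0.2719).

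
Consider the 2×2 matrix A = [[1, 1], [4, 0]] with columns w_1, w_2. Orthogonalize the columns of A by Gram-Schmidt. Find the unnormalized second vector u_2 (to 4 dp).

w_1 = (1, 4); ‖w_1‖ = 4.1231, so e_1 = (0.2425, 0.9701).
e_1·w_2 = 0.2425·1 + 0.9701·0 = 0.2425.
u_2 = w_2 − 0.2425·e_1 = (0.9412, -0.2353).

u_2 = (0.9412, -0.2353)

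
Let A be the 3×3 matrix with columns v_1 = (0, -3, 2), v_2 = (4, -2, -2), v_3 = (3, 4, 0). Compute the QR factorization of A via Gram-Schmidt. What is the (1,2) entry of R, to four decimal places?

v_1 = (0, -3, 2); ‖v_1‖ = 3.6056, so q_1 = (0.0000, -0.8321, 0.5547).
r_{12} = q_1·v_2 = 0.5547.

r_{12} = 0.5547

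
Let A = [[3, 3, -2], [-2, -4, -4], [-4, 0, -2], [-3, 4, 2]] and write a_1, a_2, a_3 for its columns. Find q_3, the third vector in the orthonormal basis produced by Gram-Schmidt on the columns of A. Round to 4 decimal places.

q_1 = a_1/‖a_1‖ = (3, -2, -4, -3)/6.1644 = (0.4867, -0.3244, -0.6489, -0.4867).
r_{12} = q_1·a_2 = 0.8111.
u_2 = a_2 − 0.8111·q_1 = (2.6053, -3.7368, 0.5263, 4.3947).
‖u_2‖ = 6.3515, so q_2 = (0.4102, -0.5883, 0.0829, 0.6919).
r_{13} = q_1·a_3 = 0.6489; r_{23} = q_2·a_3 = 2.7511.
u_3 = a_3 − 0.6489·q_1 − 2.7511·q_2 = (-3.4442, -2.1709, -1.8069, 0.4123).
‖u_3‖ = 4.4733, so q_3 = (-0.7700, -0.4853, -0.4039, 0.0922).

q_3 = (-0.7700, -0.4853, -0.4039, 0.0922)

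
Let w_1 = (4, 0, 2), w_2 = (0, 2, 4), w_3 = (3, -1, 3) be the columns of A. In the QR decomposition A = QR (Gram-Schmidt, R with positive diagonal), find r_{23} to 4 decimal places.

w_1 = (4, 0, 2); ‖w_1‖ = 4.4721, so q_1 = (0.8944, 0.0000, 0.4472).
q_1·w_2 = 0.8944·0 + 0.0000·2 + 0.4472·4 = 1.7889.
u_2 = w_2 − 1.7889·q_1 = (-1.6000, 2.0000, 3.2000).
‖u_2‖ = 4.0988, so q_2 = (-0.3904, 0.4880, 0.7807).
r_{23} = q_2·w_3 = 0.6831.

r_{23} = 0.6831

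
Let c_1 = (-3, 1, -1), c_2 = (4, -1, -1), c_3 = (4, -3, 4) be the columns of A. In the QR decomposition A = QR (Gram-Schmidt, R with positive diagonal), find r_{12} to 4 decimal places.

r_{12} = -3.6181

c_1 = (-3, 1, -1); ‖c_1‖ = 3.3166, so q_1 = (-0.9045, 0.3015, -0.3015).
r_{12} = q_1·c_2 = -3.6181.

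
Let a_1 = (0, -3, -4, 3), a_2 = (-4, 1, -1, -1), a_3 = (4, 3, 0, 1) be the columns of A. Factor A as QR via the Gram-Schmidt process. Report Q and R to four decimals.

Q = [[0.0000, -0.9205, 0.2562], [-0.5145, 0.1895, 0.8267], [-0.6860, -0.2843, -0.4391], [0.5145, -0.1895, 0.2412]], R = [[5.8310, -0.3430, -1.0290], [0.0000, 4.3454, -3.3030], [0.0000, 0.0000, 3.7458]]

a_1 = (0, -3, -4, 3); ‖a_1‖ = 5.8310, so q_1 = (0.0000, -0.5145, -0.6860, 0.5145).
q_1·a_2 = 0.0000·(-4) + (-0.5145)·1 + (-0.6860)·(-1) + 0.5145·(-1) = -0.3430.
u_2 = a_2 + 0.3430·q_1 = (-4.0000, 0.8235, -1.2353, -0.8235).
‖u_2‖ = 4.3454, so q_2 = (-0.9205, 0.1895, -0.2843, -0.1895).
q_1·a_3 = 0.0000·4 + (-0.5145)·3 + (-0.6860)·0 + 0.5145·1 = -1.0290; q_2·a_3 = (-0.9205)·4 + 0.1895·3 + (-0.2843)·0 + (-0.1895)·1 = -3.3030.
u_3 = a_3 + 1.0290·q_1 + 3.3030·q_2 = (0.9595, 3.0966, -1.6449, 0.9034).
‖u_3‖ = 3.7458, so q_3 = (0.2562, 0.8267, -0.4391, 0.2412).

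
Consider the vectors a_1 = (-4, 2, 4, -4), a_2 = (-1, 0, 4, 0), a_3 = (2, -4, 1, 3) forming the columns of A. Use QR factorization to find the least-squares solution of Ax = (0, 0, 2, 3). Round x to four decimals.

a_1 = (-4, 2, 4, -4); ‖a_1‖ = 7.2111, so e_1 = (-0.5547, 0.2774, 0.5547, -0.5547).
e_1·a_2 = (-0.5547)·(-1) + 0.2774·0 + 0.5547·4 + (-0.5547)·0 = 2.7735.
u_2 = a_2 − 2.7735·e_1 = (0.5385, -0.7692, 2.4615, 1.5385).
‖u_2‖ = 3.0509, so e_2 = (0.1765, -0.2521, 0.8068, 0.5043).
e_1·a_3 = (-0.5547)·2 + 0.2774·(-4) + 0.5547·1 + (-0.5547)·3 = -3.3282; e_2·a_3 = 0.1765·2 + (-0.2521)·(-4) + 0.8068·1 + 0.5043·3 = 3.6812.
u_3 = a_3 + 3.3282·e_1 − 3.6812·e_2 = (-0.4959, -2.1488, -0.1240, -0.7025).
‖u_3‖ = 2.3177, so e_3 = (-0.2139, -0.9271, -0.0535, -0.3031).
Qᵀb = (-0.5547, 3.1265, -1.0162).
Back-substitute: x_3 = -1.0162/2.3177 = -0.4385.
x_2 = (3.1265 − 3.6812·(-0.4385))/3.0509 = 1.5538.
x_1 = (-0.5547 − 2.7735·1.5538 + 3.3282·(-0.4385))/7.2111 = -0.8769.

x = (-0.8769, 1.5538, -0.4385)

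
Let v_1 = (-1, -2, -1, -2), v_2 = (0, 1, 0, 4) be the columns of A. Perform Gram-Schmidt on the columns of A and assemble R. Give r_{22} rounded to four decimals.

r_{22} = 2.6458

v_1 = (-1, -2, -1, -2); ‖v_1‖ = 3.1623, so q_1 = (-0.3162, -0.6325, -0.3162, -0.6325).
q_1·v_2 = (-0.3162)·0 + (-0.6325)·1 + (-0.3162)·0 + (-0.6325)·4 = -3.1623.
u_2 = v_2 + 3.1623·q_1 = (-1.0000, -1.0000, -1.0000, 2.0000).
r_{22} = ‖u_2‖ = 2.6458.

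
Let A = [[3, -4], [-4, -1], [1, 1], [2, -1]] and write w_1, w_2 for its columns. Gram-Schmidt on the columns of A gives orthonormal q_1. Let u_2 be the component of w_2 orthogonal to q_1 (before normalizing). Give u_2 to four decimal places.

u_2 = (-3.1000, -2.2000, 1.3000, -0.4000)

w_1 = (3, -4, 1, 2); ‖w_1‖ = 5.4772, so q_1 = (0.5477, -0.7303, 0.1826, 0.3651).
q_1·w_2 = 0.5477·(-4) + (-0.7303)·(-1) + 0.1826·1 + 0.3651·(-1) = -1.6432.
u_2 = w_2 + 1.6432·q_1 = (-3.1000, -2.2000, 1.3000, -0.4000).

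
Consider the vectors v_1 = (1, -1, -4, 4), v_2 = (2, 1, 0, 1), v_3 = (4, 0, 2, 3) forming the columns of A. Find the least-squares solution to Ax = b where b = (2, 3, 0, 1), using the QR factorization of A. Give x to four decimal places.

x = (-0.1399, 2.2448, -0.4336)

v_1 = (1, -1, -4, 4); ‖v_1‖ = 5.8310, so q_1 = (0.1715, -0.1715, -0.6860, 0.6860).
q_1·v_2 = 0.1715·2 + (-0.1715)·1 + (-0.6860)·0 + 0.6860·1 = 0.8575.
u_2 = v_2 − 0.8575·q_1 = (1.8529, 1.1471, 0.5882, 0.4118).
‖u_2‖ = 2.2945, so q_2 = (0.8076, 0.4999, 0.2564, 0.1795).
q_1·v_3 = 0.1715·4 + (-0.1715)·0 + (-0.6860)·2 + 0.6860·3 = 1.3720; q_2·v_3 = 0.8076·4 + 0.4999·0 + 0.2564·2 + 0.1795·3 = 4.2813.
u_3 = v_3 − 1.3720·q_1 − 4.2813·q_2 = (0.3073, -1.9050, 1.8436, 1.2905).
‖u_3‖ = 2.9644, so q_3 = (0.1037, -0.6426, 0.6219, 0.4353).
Qᵀb = (0.5145, 3.2943, -1.2853).
Back-substitute: x_3 = -1.2853/2.9644 = -0.4336.
x_2 = (3.2943 − 4.2813·(-0.4336))/2.2945 = 2.2448.
x_1 = (0.5145 − 0.8575·2.2448 − 1.3720·(-0.4336))/5.8310 = -0.1399.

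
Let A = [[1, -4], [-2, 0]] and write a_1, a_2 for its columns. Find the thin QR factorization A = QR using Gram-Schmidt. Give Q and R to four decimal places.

a_1 = (1, -2); ‖a_1‖ = 2.2361, so e_1 = (0.4472, -0.8944).
e_1·a_2 = 0.4472·(-4) + (-0.8944)·0 = -1.7889.
u_2 = a_2 + 1.7889·e_1 = (-3.2000, -1.6000).
‖u_2‖ = 3.5777, so e_2 = (-0.8944, -0.4472).

Q = [[0.4472, -0.8944], [-0.8944, -0.4472]], R = [[2.2361, -1.7889], [0.0000, 3.5777]]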